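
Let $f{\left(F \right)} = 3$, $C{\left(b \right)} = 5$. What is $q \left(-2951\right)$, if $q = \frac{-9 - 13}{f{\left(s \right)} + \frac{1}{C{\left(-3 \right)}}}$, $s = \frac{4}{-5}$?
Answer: $\frac{162305}{8} \approx 20288.0$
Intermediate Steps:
$s = - \frac{4}{5}$ ($s = 4 \left(- \frac{1}{5}\right) = - \frac{4}{5} \approx -0.8$)
$q = - \frac{55}{8}$ ($q = \frac{-9 - 13}{3 + \frac{1}{5}} = - \frac{22}{3 + \frac{1}{5}} = - \frac{22}{\frac{16}{5}} = \left(-22\right) \frac{5}{16} = - \frac{55}{8} \approx -6.875$)
$q \left(-2951\right) = \left(- \frac{55}{8}\right) \left(-2951\right) = \frac{162305}{8}$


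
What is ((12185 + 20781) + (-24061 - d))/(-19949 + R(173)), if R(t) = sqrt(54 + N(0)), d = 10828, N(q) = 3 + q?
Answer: 38361927/397962544 + 1923*sqrt(57)/397962544 ≈ 0.096432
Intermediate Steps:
R(t) = sqrt(57) (R(t) = sqrt(54 + (3 + 0)) = sqrt(54 + 3) = sqrt(57))
((12185 + 20781) + (-24061 - d))/(-19949 + R(173)) = ((12185 + 20781) + (-24061 - 1*10828))/(-19949 + sqrt(57)) = (32966 + (-24061 - 10828))/(-19949 + sqrt(57)) = (32966 - 34889)/(-19949 + sqrt(57)) = -1923/(-19949 + sqrt(57))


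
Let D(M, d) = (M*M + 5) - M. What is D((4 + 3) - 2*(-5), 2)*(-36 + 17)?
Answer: -5263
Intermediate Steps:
D(M, d) = 5 + M² - M (D(M, d) = (M² + 5) - M = (5 + M²) - M = 5 + M² - M)
D((4 + 3) - 2*(-5), 2)*(-36 + 17) = (5 + ((4 + 3) - 2*(-5))² - ((4 + 3) - 2*(-5)))*(-36 + 17) = (5 + (7 + 10)² - (7 + 10))*(-19) = (5 + 17² - 1*17)*(-19) = (5 + 289 - 17)*(-19) = 277*(-19) = -5263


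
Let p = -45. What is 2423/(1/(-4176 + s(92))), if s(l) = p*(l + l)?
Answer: -30180888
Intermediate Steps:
s(l) = -90*l (s(l) = -45*(l + l) = -90*l)
2423/(1/(-4176 + s(92))) = 2423/(1/(-4176 - 90*92)) = 2423/(1/(-4176 - 8280)) = 2423/(1/(-12456)) = 2423/(-1/12456) = 2423*(-12456) = -30180888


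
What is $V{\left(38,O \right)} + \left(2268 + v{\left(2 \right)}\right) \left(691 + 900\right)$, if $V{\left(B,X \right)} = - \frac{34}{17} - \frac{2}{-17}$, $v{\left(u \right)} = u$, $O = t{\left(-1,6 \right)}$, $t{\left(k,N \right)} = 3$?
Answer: $\frac{61396658}{17} \approx 3.6116 \cdot 10^{6}$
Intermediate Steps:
$O = 3$
$V{\left(B,X \right)} = - \frac{32}{17}$ ($V{\left(B,X \right)} = \left(-34\right) \frac{1}{17} - - \frac{2}{17} = -2 + \frac{2}{17} = - \frac{32}{17}$)
$V{\left(38,O \right)} + \left(2268 + v{\left(2 \right)}\right) \left(691 + 900\right) = - \frac{32}{17} + \left(2268 + 2\right) \left(691 + 900\right) = - \frac{32}{17} + 2270 \cdot 1591 = - \frac{32}{17} + 3611570 = \frac{61396658}{17}$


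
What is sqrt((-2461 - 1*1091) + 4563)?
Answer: sqrt(1011) ≈ 31.796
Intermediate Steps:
sqrt((-2461 - 1*1091) + 4563) = sqrt((-2461 - 1091) + 4563) = sqrt(-3552 + 4563) = sqrt(1011)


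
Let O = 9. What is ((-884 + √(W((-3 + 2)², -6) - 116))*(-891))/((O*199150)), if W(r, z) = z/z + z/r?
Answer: 43758/99575 - 1089*I/199150 ≈ 0.43945 - 0.0054682*I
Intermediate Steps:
W(r, z) = 1 + z/r
((-884 + √(W((-3 + 2)², -6) - 116))*(-891))/((O*199150)) = ((-884 + √(((-3 + 2)² - 6)/((-3 + 2)²) - 116))*(-891))/((9*199150)) = ((-884 + √(((-1)² - 6)/((-1)²) - 116))*(-891))/1792350 = ((-884 + √((1 - 6)/1 - 116))*(-891))*(1/1792350) = ((-884 + √(1*(-5) - 116))*(-891))*(1/1792350) = ((-884 + √(-5 - 116))*(-891))*(1/1792350) = ((-884 + √(-121))*(-891))*(1/1792350) = ((-884 + 11*I)*(-891))*(1/1792350) = (787644 - 9801*I)*(1/1792350) = 43758/99575 - 1089*I/199150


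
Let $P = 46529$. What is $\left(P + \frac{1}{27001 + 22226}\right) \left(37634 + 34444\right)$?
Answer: $\frac{55031146576184}{16409} \approx 3.3537 \cdot 10^{9}$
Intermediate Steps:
$\left(P + \frac{1}{27001 + 22226}\right) \left(37634 + 34444\right) = \left(46529 + \frac{1}{27001 + 22226}\right) \left(37634 + 34444\right) = \left(46529 + \frac{1}{49227}\right) 72078 = \frac{2290483084}{49227} \cdot 72078 = \frac{55031146576184}{16409}$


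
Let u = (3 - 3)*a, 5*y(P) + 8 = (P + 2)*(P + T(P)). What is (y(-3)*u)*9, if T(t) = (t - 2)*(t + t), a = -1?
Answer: 0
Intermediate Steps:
T(t) = 2*t*(-2 + t) (T(t) = (-2 + t)*(2*t) = 2*t*(-2 + t))
y(P) = -8/5 + (2 + P)*(P + 2*P*(-2 + P))/5 (y(P) = -8/5 + ((P + 2)*(P + 2*P*(-2 + P)))/5 = -8/5 + ((2 + P)*(P + 2*P*(-2 + P)))/5 = -8/5 + (2 + P)*(P + 2*P*(-2 + P))/5)
u = 0 (u = (3 - 3)*(-1) = 0*(-1) = 0)
(y(-3)*u)*9 = ((-8/5 - 6/5*(-3) + (⅕)*(-3)² + (⅖)*(-3)³)*0)*9 = ((-8/5 + 18/5 + (⅕)*9 + (⅖)*(-27))*0)*9 = ((-8/5 + 18/5 + 9/5 - 54/5)*0)*9 = -7*0*9 = 0*9 = 0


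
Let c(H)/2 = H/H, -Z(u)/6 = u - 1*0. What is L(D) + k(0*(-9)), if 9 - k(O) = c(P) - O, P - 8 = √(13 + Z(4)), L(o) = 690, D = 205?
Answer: 697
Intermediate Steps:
Z(u) = -6*u (Z(u) = -6*(u - 1*0) = -6*(u + 0) = -6*u)
P = 8 + I*√11 (P = 8 + √(13 - 6*4) = 8 + √(13 - 24) = 8 + √(-11) = 8 + I*√11 ≈ 8.0 + 3.3166*I)
c(H) = 2 (c(H) = 2*(H/H) = 2*1 = 2)
k(O) = 7 + O (k(O) = 9 - (2 - O) = 9 + (-2 + O) = 7 + O)
L(D) + k(0*(-9)) = 690 + (7 + 0*(-9)) = 690 + (7 + 0) = 690 + 7 = 697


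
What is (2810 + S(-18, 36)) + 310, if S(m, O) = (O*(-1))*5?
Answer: 2940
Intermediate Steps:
S(m, O) = -5*O (S(m, O) = -O*5 = -5*O)
(2810 + S(-18, 36)) + 310 = (2810 - 5*36) + 310 = (2810 - 180) + 310 = 2630 + 310 = 2940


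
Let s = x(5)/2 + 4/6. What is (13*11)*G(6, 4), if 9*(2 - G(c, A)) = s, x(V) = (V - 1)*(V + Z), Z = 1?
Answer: 2288/27 ≈ 84.741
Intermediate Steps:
x(V) = (1 + V)*(-1 + V) (x(V) = (V - 1)*(V + 1) = (-1 + V)*(1 + V) = (1 + V)*(-1 + V))
s = 38/3 (s = (-1 + 5**2)/2 + 4/6 = (-1 + 25)*(1/2) + 4*(1/6) = 24*(1/2) + 2/3 = 12 + 2/3 = 38/3 ≈ 12.667)
G(c, A) = 16/27 (G(c, A) = 2 - 1/9*38/3 = 2 - 38/27 = 16/27)
(13*11)*G(6, 4) = (13*11)*(16/27) = 143*(16/27) = 2288/27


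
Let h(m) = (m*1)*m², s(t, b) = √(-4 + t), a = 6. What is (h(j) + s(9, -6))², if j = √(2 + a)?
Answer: 517 + 32*√10 ≈ 618.19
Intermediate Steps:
j = 2*√2 (j = √(2 + 6) = √8 = 2*√2 ≈ 2.8284)
h(m) = m³ (h(m) = m*m² = m³)
(h(j) + s(9, -6))² = ((2*√2)³ + √(-4 + 9))² = (16*√2 + √5)² = (√5 + 16*√2)²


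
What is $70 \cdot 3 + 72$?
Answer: $282$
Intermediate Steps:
$70 \cdot 3 + 72 = 210 + 72 = 282$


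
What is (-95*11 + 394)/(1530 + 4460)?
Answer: -651/5990 ≈ -0.10868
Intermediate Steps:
(-95*11 + 394)/(1530 + 4460) = (-1045 + 394)/5990 = -651*1/5990 = -651/5990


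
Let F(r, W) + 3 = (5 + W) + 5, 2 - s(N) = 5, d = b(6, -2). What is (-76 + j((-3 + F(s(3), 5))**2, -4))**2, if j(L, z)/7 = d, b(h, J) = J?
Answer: 8100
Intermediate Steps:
d = -2
s(N) = -3 (s(N) = 2 - 1*5 = 2 - 5 = -3)
F(r, W) = 7 + W (F(r, W) = -3 + ((5 + W) + 5) = -3 + (10 + W) = 7 + W)
j(L, z) = -14 (j(L, z) = 7*(-2) = -14)
(-76 + j((-3 + F(s(3), 5))**2, -4))**2 = (-76 - 14)**2 = (-90)**2 = 8100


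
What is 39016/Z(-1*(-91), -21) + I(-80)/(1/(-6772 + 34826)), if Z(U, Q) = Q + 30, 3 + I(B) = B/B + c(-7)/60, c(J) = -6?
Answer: -2456023/45 ≈ -54578.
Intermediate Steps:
I(B) = -21/10 (I(B) = -3 + (B/B - 6/60) = -3 + (1 - 6*1/60) = -3 + (1 - ⅒) = -3 + 9/10 = -21/10)
Z(U, Q) = 30 + Q
39016/Z(-1*(-91), -21) + I(-80)/(1/(-6772 + 34826)) = 39016/(30 - 21) - 21/(10*(1/(-6772 + 34826))) = 39016/9 - 21/(10*(1/28054)) = 39016*(⅑) - 21/(10*1/28054) = 39016/9 - 21/10*28054 = 39016/9 - 294567/5 = -2456023/45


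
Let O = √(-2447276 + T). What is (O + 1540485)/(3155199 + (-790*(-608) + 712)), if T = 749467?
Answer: 513495/1212077 + 1303*I/3636231 ≈ 0.42365 + 0.00035834*I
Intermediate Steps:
O = 1303*I (O = √(-2447276 + 749467) = √(-1697809) = 1303*I ≈ 1303.0*I)
(O + 1540485)/(3155199 + (-790*(-608) + 712)) = (1303*I + 1540485)/(3155199 + (-790*(-608) + 712)) = (1540485 + 1303*I)/(3155199 + (480320 + 712)) = (1540485 + 1303*I)/(3155199 + 481032) = (1540485 + 1303*I)/3636231 = (1540485 + 1303*I)*(1/3636231) = 513495/1212077 + 1303*I/3636231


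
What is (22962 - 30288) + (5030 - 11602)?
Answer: -13898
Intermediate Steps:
(22962 - 30288) + (5030 - 11602) = -7326 - 6572 = -13898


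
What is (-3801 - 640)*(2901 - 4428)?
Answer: 6781407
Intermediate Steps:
(-3801 - 640)*(2901 - 4428) = -4441*(-1527) = 6781407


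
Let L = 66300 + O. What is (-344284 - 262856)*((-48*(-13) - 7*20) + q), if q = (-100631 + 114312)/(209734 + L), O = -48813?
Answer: -66778505925300/227221 ≈ -2.9389e+8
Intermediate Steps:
L = 17487 (L = 66300 - 48813 = 17487)
q = 13681/227221 (q = (-100631 + 114312)/(209734 + 17487) = 13681/227221 ≈ 0.060210)
(-344284 - 262856)*((-48*(-13) - 7*20) + q) = (-344284 - 262856)*((-48*(-13) - 7*20) + 13681/227221) = -607140*((624 - 140) + 13681/227221) = -607140*(484 + 13681/227221) = -607140*109988645/227221 = -66778505925300/227221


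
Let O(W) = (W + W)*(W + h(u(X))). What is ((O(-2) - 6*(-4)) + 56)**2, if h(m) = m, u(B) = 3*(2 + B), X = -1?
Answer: 5776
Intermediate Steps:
u(B) = 6 + 3*B
O(W) = 2*W*(3 + W) (O(W) = (W + W)*(W + (6 + 3*(-1))) = (2*W)*(W + (6 - 3)) = (2*W)*(W + 3) = (2*W)*(3 + W) = 2*W*(3 + W))
((O(-2) - 6*(-4)) + 56)**2 = ((2*(-2)*(3 - 2) - 6*(-4)) + 56)**2 = ((2*(-2)*1 + 24) + 56)**2 = ((-4 + 24) + 56)**2 = (20 + 56)**2 = 76**2 = 5776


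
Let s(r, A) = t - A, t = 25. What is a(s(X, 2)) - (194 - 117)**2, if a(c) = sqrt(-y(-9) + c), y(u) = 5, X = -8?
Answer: -5929 + 3*sqrt(2) ≈ -5924.8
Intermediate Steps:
s(r, A) = 25 - A
a(c) = sqrt(-5 + c) (a(c) = sqrt(-1*5 + c) = sqrt(-5 + c))
a(s(X, 2)) - (194 - 117)**2 = sqrt(-5 + (25 - 1*2)) - (194 - 117)**2 = sqrt(-5 + (25 - 2)) - 1*77**2 = sqrt(-5 + 23) - 1*5929 = sqrt(18) - 5929 = 3*sqrt(2) - 5929 = -5929 + 3*sqrt(2)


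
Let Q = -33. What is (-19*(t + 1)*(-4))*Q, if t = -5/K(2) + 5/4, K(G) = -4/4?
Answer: -18183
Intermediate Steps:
K(G) = -1 (K(G) = -4*¼ = -1)
t = 25/4 (t = -5/(-1) + 5/4 = -5*(-1) + 5*(¼) = 5 + 5/4 = 25/4 ≈ 6.2500)
(-19*(t + 1)*(-4))*Q = -19*(25/4 + 1)*(-4)*(-33) = -551*(-4)/4*(-33) = -19*(-29)*(-33) = 551*(-33) = -18183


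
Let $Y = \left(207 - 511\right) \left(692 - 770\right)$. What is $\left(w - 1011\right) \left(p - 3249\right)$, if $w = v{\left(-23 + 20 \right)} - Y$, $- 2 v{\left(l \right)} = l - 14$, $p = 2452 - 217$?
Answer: $25060503$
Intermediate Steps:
$p = 2235$
$v{\left(l \right)} = 7 - \frac{l}{2}$ ($v{\left(l \right)} = - \frac{l - 14}{2} = - \frac{-14 + l}{2} = 7 - \frac{l}{2}$)
$Y = 23712$ ($Y = \left(-304\right) \left(-78\right) = 23712$)
$w = - \frac{47407}{2}$ ($w = \left(7 - \frac{-23 + 20}{2}\right) - 23712 = \left(7 - - \frac{3}{2}\right) - 23712 = \left(7 + \frac{3}{2}\right) - 23712 = \frac{17}{2} - 23712 = - \frac{47407}{2} \approx -23704.0$)
$\left(w - 1011\right) \left(p - 3249\right) = \left(- \frac{47407}{2} - 1011\right) \left(2235 - 3249\right) = \left(- \frac{49429}{2}\right) \left(-1014\right) = 25060503$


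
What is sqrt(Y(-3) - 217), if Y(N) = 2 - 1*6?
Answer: I*sqrt(221) ≈ 14.866*I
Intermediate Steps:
Y(N) = -4 (Y(N) = 2 - 6 = -4)
sqrt(Y(-3) - 217) = sqrt(-4 - 217) = sqrt(-221) = I*sqrt(221)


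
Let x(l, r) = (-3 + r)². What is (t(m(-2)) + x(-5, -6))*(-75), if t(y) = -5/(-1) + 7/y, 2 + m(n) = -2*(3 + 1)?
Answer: -12795/2 ≈ -6397.5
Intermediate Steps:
m(n) = -10 (m(n) = -2 - 2*(3 + 1) = -2 - 2*4 = -2 - 8 = -10)
t(y) = 5 + 7/y (t(y) = -5*(-1) + 7/y = 5 + 7/y)
(t(m(-2)) + x(-5, -6))*(-75) = ((5 + 7/(-10)) + (-3 - 6)²)*(-75) = ((5 + 7*(-⅒)) + (-9)²)*(-75) = ((5 - 7/10) + 81)*(-75) = (43/10 + 81)*(-75) = (853/10)*(-75) = -12795/2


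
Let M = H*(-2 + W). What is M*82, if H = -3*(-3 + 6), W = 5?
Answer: -2214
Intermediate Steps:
H = -9 (H = -3*3 = -9)
M = -27 (M = -9*(-2 + 5) = -9*3 = -27)
M*82 = -27*82 = -2214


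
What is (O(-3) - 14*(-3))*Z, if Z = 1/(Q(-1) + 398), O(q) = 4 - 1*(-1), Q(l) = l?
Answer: 47/397 ≈ 0.11839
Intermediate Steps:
O(q) = 5 (O(q) = 4 + 1 = 5)
Z = 1/397 (Z = 1/(-1 + 398) = 1/397 ≈ 0.0025189)
(O(-3) - 14*(-3))*Z = (5 - 14*(-3))*(1/397) = (5 + 42)*(1/397) = 47*(1/397) = 47/397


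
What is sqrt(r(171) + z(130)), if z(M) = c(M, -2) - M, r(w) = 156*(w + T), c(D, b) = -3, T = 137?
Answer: 37*sqrt(35) ≈ 218.90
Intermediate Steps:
r(w) = 21372 + 156*w (r(w) = 156*(w + 137) = 156*(137 + w) = 21372 + 156*w)
z(M) = -3 - M
sqrt(r(171) + z(130)) = sqrt((21372 + 156*171) + (-3 - 1*130)) = sqrt((21372 + 26676) + (-3 - 130)) = sqrt(48048 - 133) = sqrt(47915) = 37*sqrt(35)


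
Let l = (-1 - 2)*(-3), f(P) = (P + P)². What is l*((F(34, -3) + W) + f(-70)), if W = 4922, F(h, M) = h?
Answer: 221004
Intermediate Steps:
f(P) = 4*P² (f(P) = (2*P)² = 4*P²)
l = 9 (l = -3*(-3) = 9)
l*((F(34, -3) + W) + f(-70)) = 9*((34 + 4922) + 4*(-70)²) = 9*(4956 + 4*4900) = 9*(4956 + 19600) = 9*24556 = 221004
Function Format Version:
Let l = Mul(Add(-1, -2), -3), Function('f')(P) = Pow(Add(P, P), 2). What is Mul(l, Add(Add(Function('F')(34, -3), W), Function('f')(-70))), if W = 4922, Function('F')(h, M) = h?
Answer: 221004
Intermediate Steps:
Function('f')(P) = Mul(4, Pow(P, 2)) (Function('f')(P) = Pow(Mul(2, P), 2) = Mul(4, Pow(P, 2)))
l = 9 (l = Mul(-3, -3) = 9)
Mul(l, Add(Add(Function('F')(34, -3), W), Function('f')(-70))) = Mul(9, Add(Add(34, 4922), Mul(4, Pow(-70, 2)))) = Mul(9, Add(4956, Mul(4, 4900))) = Mul(9, Add(4956, 19600)) = Mul(9, 24556) = 221004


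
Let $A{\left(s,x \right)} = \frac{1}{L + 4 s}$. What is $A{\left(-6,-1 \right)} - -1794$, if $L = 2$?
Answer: $\frac{39467}{22} \approx 1794.0$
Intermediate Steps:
$A{\left(s,x \right)} = \frac{1}{2 + 4 s}$
$A{\left(-6,-1 \right)} - -1794 = \frac{1}{2 \left(1 + 2 \left(-6\right)\right)} - -1794 = \frac{1}{2 \left(1 - 12\right)} + 1794 = \frac{1}{2 \left(-11\right)} + 1794 = \frac{1}{2} \left(- \frac{1}{11}\right) + 1794 = - \frac{1}{22} + 1794 = \frac{39467}{22}$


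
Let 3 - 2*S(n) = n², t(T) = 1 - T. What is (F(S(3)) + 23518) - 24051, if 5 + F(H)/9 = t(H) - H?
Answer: -515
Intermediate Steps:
S(n) = 3/2 - n²/2
F(H) = -36 - 18*H (F(H) = -45 + 9*((1 - H) - H) = -45 + 9*(1 - 2*H) = -45 + (9 - 18*H) = -36 - 18*H)
(F(S(3)) + 23518) - 24051 = ((-36 - 18*(3/2 - ½*3²)) + 23518) - 24051 = ((-36 - 18*(3/2 - ½*9)) + 23518) - 24051 = ((-36 - 18*(3/2 - 9/2)) + 23518) - 24051 = ((-36 - 18*(-3)) + 23518) - 24051 = ((-36 + 54) + 23518) - 24051 = (18 + 23518) - 24051 = 23536 - 24051 = -515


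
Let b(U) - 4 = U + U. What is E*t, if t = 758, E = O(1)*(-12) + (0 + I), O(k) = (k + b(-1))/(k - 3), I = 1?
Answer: 14402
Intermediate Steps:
b(U) = 4 + 2*U (b(U) = 4 + (U + U) = 4 + 2*U)
O(k) = (2 + k)/(-3 + k) (O(k) = (k + (4 + 2*(-1)))/(k - 3) = (k + (4 - 2))/(-3 + k) = (k + 2)/(-3 + k) = (2 + k)/(-3 + k))
E = 19 (E = ((2 + 1)/(-3 + 1))*(-12) + (0 + 1) = (3/(-2))*(-12) + 1 = -1/2*3*(-12) + 1 = -3/2*(-12) + 1 = 18 + 1 = 19)
E*t = 19*758 = 14402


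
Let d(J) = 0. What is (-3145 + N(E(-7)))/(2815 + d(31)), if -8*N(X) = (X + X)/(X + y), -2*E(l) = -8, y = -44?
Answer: -125799/112600 ≈ -1.1172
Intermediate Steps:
E(l) = 4 (E(l) = -1/2*(-8) = 4)
N(X) = -X/(4*(-44 + X)) (N(X) = -(X + X)/(8*(X - 44)) = -2*X/(8*(-44 + X)) = -X/(4*(-44 + X)))
(-3145 + N(E(-7)))/(2815 + d(31)) = (-3145 - 1*4/(-176 + 4*4))/(2815 + 0) = (-3145 - 1*4/(-176 + 16))/2815 = (-3145 - 1*4/(-160))*(1/2815) = (-3145 - 1*4*(-1/160))*(1/2815) = (-3145 + 1/40)*(1/2815) = -125799/40*1/2815 = -125799/112600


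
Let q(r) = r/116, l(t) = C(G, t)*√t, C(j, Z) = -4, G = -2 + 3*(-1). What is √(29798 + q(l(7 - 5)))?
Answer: √(25060118 - 29*√2)/29 ≈ 172.62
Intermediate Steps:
G = -5 (G = -2 - 3 = -5)
l(t) = -4*√t
q(r) = r/116 (q(r) = r*(1/116) = r/116)
√(29798 + q(l(7 - 5))) = √(29798 + (-4*√(7 - 5))/116) = √(29798 + (-4*√2)/116) = √(29798 - √2/29)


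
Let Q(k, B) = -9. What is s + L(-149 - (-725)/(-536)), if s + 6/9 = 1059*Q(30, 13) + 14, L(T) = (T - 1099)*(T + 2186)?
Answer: -2200192390301/861888 ≈ -2.5528e+6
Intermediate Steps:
L(T) = (-1099 + T)*(2186 + T)
s = -28553/3 (s = -2/3 + (1059*(-9) + 14) = -2/3 + (-9531 + 14) = -2/3 - 9517 = -28553/3 ≈ -9517.7)
s + L(-149 - (-725)/(-536)) = -28553/3 + (-2402414 + (-149 - (-725)/(-536))**2 + 1087*(-149 - (-725)/(-536))) = -28553/3 + (-2402414 + (-149 - (-725)*(-1)/536)**2 + 1087*(-149 - (-725)*(-1)/536)) = -28553/3 + (-2402414 + (-149 - 1*725/536)**2 + 1087*(-149 - 1*725/536)) = -28553/3 + (-2402414 + (-149 - 725/536)**2 + 1087*(-149 - 725/536)) = -28553/3 + (-2402414 + (-80589/536)**2 + 1087*(-80589/536)) = -28553/3 + (-2402414 + 6494586921/287296 - 87600243/536) = -28553/3 - 730663075871/287296 = -2200192390301/861888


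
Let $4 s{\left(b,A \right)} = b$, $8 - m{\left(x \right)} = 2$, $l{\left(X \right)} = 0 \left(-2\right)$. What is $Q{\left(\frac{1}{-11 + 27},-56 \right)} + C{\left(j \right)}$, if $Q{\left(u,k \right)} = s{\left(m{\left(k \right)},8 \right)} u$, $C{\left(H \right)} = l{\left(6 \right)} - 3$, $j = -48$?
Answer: $- \frac{93}{32} \approx -2.9063$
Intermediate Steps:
$l{\left(X \right)} = 0$
$m{\left(x \right)} = 6$ ($m{\left(x \right)} = 8 - 2 = 6$)
$C{\left(H \right)} = -3$ ($C{\left(H \right)} = 0 - 3 = -3$)
$s{\left(b,A \right)} = \frac{b}{4}$
$Q{\left(u,k \right)} = \frac{3 u}{2}$ ($Q{\left(u,k \right)} = \frac{1}{4} \cdot 6 u = \frac{3 u}{2}$)
$Q{\left(\frac{1}{-11 + 27},-56 \right)} + C{\left(j \right)} = \frac{3}{2 \left(-11 + 27\right)} - 3 = \frac{3}{2 \cdot 16} - 3 = \frac{3}{2} \cdot \frac{1}{16} - 3 = \frac{3}{32} - 3 = - \frac{93}{32}$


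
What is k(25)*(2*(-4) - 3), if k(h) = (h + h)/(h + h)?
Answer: -11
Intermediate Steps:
k(h) = 1 (k(h) = (2*h)/((2*h)) = (2*h)*(1/(2*h)) = 1)
k(25)*(2*(-4) - 3) = 1*(2*(-4) - 3) = 1*(-8 - 3) = 1*(-11) = -11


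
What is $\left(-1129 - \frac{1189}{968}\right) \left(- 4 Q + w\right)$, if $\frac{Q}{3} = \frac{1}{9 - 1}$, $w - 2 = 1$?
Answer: $- \frac{3282183}{1936} \approx -1695.3$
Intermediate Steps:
$w = 3$ ($w = 2 + 1 = 3$)
$Q = \frac{3}{8}$ ($Q = \frac{3}{9 - 1} = \frac{3}{8} \approx 0.375$)
$\left(-1129 - \frac{1189}{968}\right) \left(- 4 Q + w\right) = \left(-1129 - \frac{1189}{968}\right) \left(\left(-4\right) \frac{3}{8} + 3\right) = \left(-1129 - \frac{1189}{968}\right) \left(- \frac{3}{2} + 3\right) = \left(-1129 - \frac{1189}{968}\right) \frac{3}{2} = \left(- \frac{1094061}{968}\right) \frac{3}{2} = - \frac{3282183}{1936}$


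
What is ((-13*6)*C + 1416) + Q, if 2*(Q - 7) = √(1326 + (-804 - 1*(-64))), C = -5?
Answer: 1813 + √586/2 ≈ 1825.1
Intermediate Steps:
Q = 7 + √586/2 (Q = 7 + √(1326 + (-804 - 1*(-64)))/2 = 7 + √(1326 + (-804 + 64))/2 = 7 + √(1326 - 740)/2 = 7 + √586/2 ≈ 19.104)
((-13*6)*C + 1416) + Q = (-13*6*(-5) + 1416) + (7 + √586/2) = (-78*(-5) + 1416) + (7 + √586/2) = (390 + 1416) + (7 + √586/2) = 1806 + (7 + √586/2) = 1813 + √586/2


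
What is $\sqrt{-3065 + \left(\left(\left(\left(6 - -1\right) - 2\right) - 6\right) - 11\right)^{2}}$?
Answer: $i \sqrt{2921} \approx 54.046 i$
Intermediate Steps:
$\sqrt{-3065 + \left(\left(\left(\left(6 - -1\right) - 2\right) - 6\right) - 11\right)^{2}} = \sqrt{-3065 + \left(\left(\left(\left(6 + 1\right) - 2\right) - 6\right) - 11\right)^{2}} = \sqrt{-3065 + \left(\left(\left(7 - 2\right) - 6\right) - 11\right)^{2}} = \sqrt{-3065 + \left(\left(5 - 6\right) - 11\right)^{2}} = \sqrt{-3065 + \left(-1 - 11\right)^{2}} = \sqrt{-3065 + \left(-12\right)^{2}} = \sqrt{-3065 + 144} = \sqrt{-2921} = i \sqrt{2921}$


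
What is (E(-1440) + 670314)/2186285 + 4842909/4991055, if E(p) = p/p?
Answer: 928903889026/727457912045 ≈ 1.2769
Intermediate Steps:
E(p) = 1
(E(-1440) + 670314)/2186285 + 4842909/4991055 = (1 + 670314)/2186285 + 4842909/4991055 = 670315*(1/2186285) + 4842909*(1/4991055) = 134063/437257 + 1614303/1663685 = 928903889026/727457912045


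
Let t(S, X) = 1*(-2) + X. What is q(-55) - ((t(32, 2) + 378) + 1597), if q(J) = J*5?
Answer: -2250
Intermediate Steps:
t(S, X) = -2 + X
q(J) = 5*J
q(-55) - ((t(32, 2) + 378) + 1597) = 5*(-55) - (((-2 + 2) + 378) + 1597) = -275 - ((0 + 378) + 1597) = -275 - (378 + 1597) = -275 - 1*1975 = -275 - 1975 = -2250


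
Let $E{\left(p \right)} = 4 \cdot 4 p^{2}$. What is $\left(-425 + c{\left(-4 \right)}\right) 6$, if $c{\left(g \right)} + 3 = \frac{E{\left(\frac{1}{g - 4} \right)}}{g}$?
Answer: $- \frac{20547}{8} \approx -2568.4$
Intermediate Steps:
$E{\left(p \right)} = 16 p^{2}$
$c{\left(g \right)} = -3 + \frac{16}{g \left(-4 + g\right)^{2}}$ ($c{\left(g \right)} = -3 + \frac{16 \left(\frac{1}{g - 4}\right)^{2}}{g} = -3 + \frac{16 \left(\frac{1}{-4 + g}\right)^{2}}{g} = -3 + \frac{16 \frac{1}{\left(-4 + g\right)^{2}}}{g} = -3 + \frac{16}{g \left(-4 + g\right)^{2}}$)
$\left(-425 + c{\left(-4 \right)}\right) 6 = \left(-425 - \left(3 - \frac{16}{\left(-4\right) \left(-4 - 4\right)^{2}}\right)\right) 6 = \left(-425 - \left(3 + \frac{4}{64}\right)\right) 6 = \left(-425 - \left(3 + 4 \cdot \frac{1}{64}\right)\right) 6 = \left(-425 - \frac{49}{16}\right) 6 = \left(- \frac{6849}{16}\right) 6 = - \frac{20547}{8}$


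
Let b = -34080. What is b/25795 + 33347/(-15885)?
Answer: -280309333/81950715 ≈ -3.4205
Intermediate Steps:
b/25795 + 33347/(-15885) = -34080/25795 + 33347/(-15885) = -34080*1/25795 + 33347*(-1/15885) = -6816/5159 - 33347/15885 = -280309333/81950715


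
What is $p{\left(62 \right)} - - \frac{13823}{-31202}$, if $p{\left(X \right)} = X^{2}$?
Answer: $\frac{119926665}{31202} \approx 3843.6$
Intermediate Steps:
$p{\left(62 \right)} - - \frac{13823}{-31202} = 62^{2} - - \frac{13823}{-31202} = 3844 - \left(-13823\right) \left(- \frac{1}{31202}\right) = 3844 - \frac{13823}{31202} = \frac{119926665}{31202}$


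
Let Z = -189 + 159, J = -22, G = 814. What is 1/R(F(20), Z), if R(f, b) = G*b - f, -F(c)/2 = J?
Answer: -1/24464 ≈ -4.0876e-5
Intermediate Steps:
Z = -30
F(c) = 44 (F(c) = -2*(-22) = 44)
R(f, b) = -f + 814*b (R(f, b) = 814*b - f = -f + 814*b)
1/R(F(20), Z) = 1/(-1*44 + 814*(-30)) = 1/(-44 - 24420) = 1/(-24464) = -1/24464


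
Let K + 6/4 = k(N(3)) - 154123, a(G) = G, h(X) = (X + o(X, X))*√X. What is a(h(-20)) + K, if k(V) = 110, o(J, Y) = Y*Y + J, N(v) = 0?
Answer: -308029/2 + 720*I*√5 ≈ -1.5401e+5 + 1610.0*I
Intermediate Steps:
o(J, Y) = J + Y² (o(J, Y) = Y² + J = J + Y²)
h(X) = √X*(X² + 2*X) (h(X) = (X + (X + X²))*√X = (X² + 2*X)*√X = √X*(X² + 2*X))
K = -308029/2 (K = -3/2 + (110 - 154123) = -3/2 - 154013 = -308029/2 ≈ -1.5401e+5)
a(h(-20)) + K = (-20)^(3/2)*(2 - 20) - 308029/2 = -40*I*√5*(-18) - 308029/2 = 720*I*√5 - 308029/2 = -308029/2 + 720*I*√5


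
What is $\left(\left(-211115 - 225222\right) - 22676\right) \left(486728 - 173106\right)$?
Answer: $-143956575086$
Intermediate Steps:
$\left(\left(-211115 - 225222\right) - 22676\right) \left(486728 - 173106\right) = \left(-436337 - 22676\right) 313622 = \left(-459013\right) 313622 = -143956575086$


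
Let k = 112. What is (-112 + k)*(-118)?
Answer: 0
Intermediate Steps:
(-112 + k)*(-118) = (-112 + 112)*(-118) = 0*(-118) = 0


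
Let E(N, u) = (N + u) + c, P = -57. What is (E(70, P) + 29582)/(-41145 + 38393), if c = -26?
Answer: -29569/2752 ≈ -10.745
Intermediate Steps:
E(N, u) = -26 + N + u (E(N, u) = (N + u) - 26 = -26 + N + u)
(E(70, P) + 29582)/(-41145 + 38393) = ((-26 + 70 - 57) + 29582)/(-41145 + 38393) = (-13 + 29582)/(-2752) = 29569*(-1/2752) = -29569/2752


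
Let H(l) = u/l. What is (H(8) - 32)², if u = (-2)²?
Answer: 3969/4 ≈ 992.25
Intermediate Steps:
u = 4
H(l) = 4/l
(H(8) - 32)² = (4/8 - 32)² = (4*(⅛) - 32)² = (½ - 32)² = (-63/2)² = 3969/4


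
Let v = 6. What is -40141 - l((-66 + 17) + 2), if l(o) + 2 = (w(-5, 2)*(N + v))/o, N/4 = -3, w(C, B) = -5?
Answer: -1886503/47 ≈ -40138.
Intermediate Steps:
N = -12 (N = 4*(-3) = -12)
l(o) = -2 + 30/o (l(o) = -2 + (-5*(-12 + 6))/o = -2 + (-5*(-6))/o = -2 + 30/o)
-40141 - l((-66 + 17) + 2) = -40141 - (-2 + 30/((-66 + 17) + 2)) = -40141 - (-2 + 30/(-49 + 2)) = -40141 - (-2 + 30/(-47)) = -40141 - (-2 + 30*(-1/47)) = -40141 - (-2 - 30/47) = -40141 - 1*(-124/47) = -40141 + 124/47 = -1886503/47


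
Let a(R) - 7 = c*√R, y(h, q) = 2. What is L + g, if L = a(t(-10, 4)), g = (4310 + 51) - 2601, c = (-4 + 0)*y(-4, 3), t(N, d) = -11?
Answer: 1767 - 8*I*√11 ≈ 1767.0 - 26.533*I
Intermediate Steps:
c = -8 (c = (-4 + 0)*2 = -4*2 = -8)
a(R) = 7 - 8*√R
g = 1760 (g = 4361 - 2601 = 1760)
L = 7 - 8*I*√11 ≈ 7.0 - 26.533*I
L + g = (7 - 8*I*√11) + 1760 = 1767 - 8*I*√11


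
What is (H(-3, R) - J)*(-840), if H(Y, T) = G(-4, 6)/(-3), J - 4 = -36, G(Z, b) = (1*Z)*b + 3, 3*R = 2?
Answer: -32760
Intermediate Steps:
R = ⅔ (R = (⅓)*2 = ⅔ ≈ 0.66667)
G(Z, b) = 3 + Z*b (G(Z, b) = Z*b + 3 = 3 + Z*b)
J = -32 (J = 4 - 36 = -32)
H(Y, T) = 7 (H(Y, T) = (3 - 4*6)/(-3) = (3 - 24)*(-⅓) = -21*(-⅓) = 7)
(H(-3, R) - J)*(-840) = (7 - 1*(-32))*(-840) = (7 + 32)*(-840) = 39*(-840) = -32760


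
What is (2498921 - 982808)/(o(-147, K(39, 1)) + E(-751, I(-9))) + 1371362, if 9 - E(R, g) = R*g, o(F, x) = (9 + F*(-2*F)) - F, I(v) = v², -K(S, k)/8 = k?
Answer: 8127196583/5926 ≈ 1.3714e+6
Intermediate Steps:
K(S, k) = -8*k
o(F, x) = 9 - F - 2*F² (o(F, x) = (9 - 2*F²) - F = 9 - F - 2*F²)
E(R, g) = 9 - R*g
(2498921 - 982808)/(o(-147, K(39, 1)) + E(-751, I(-9))) + 1371362 = (2498921 - 982808)/((9 - 1*(-147) - 2*(-147)²) + (9 - 1*(-751)*(-9)²)) + 1371362 = 1516113/((9 + 147 - 2*21609) + (9 - 1*(-751)*81)) + 1371362 = 1516113/((9 + 147 - 43218) + (9 + 60831)) + 1371362 = 1516113/(-43062 + 60840) + 1371362 = 1516113/17778 + 1371362 = 1516113*(1/17778) + 1371362 = 505371/5926 + 1371362 = 8127196583/5926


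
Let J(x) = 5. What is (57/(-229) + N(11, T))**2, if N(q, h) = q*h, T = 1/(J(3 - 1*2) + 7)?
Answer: 3367225/7551504 ≈ 0.44590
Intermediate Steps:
T = 1/12 (T = 1/(5 + 7) = 1/12 ≈ 0.083333)
N(q, h) = h*q
(57/(-229) + N(11, T))**2 = (57/(-229) + (1/12)*11)**2 = (57*(-1/229) + 11/12)**2 = (-57/229 + 11/12)**2 = (1835/2748)**2 = 3367225/7551504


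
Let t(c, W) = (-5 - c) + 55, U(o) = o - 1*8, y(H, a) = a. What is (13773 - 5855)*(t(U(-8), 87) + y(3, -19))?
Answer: 372146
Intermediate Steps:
U(o) = -8 + o (U(o) = o - 8 = -8 + o)
t(c, W) = 50 - c
(13773 - 5855)*(t(U(-8), 87) + y(3, -19)) = (13773 - 5855)*((50 - (-8 - 8)) - 19) = 7918*((50 - 1*(-16)) - 19) = 7918*((50 + 16) - 19) = 7918*(66 - 19) = 7918*47 = 372146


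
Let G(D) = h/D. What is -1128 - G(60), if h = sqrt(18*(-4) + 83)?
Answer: -1128 - sqrt(11)/60 ≈ -1128.1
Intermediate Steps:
h = sqrt(11) (h = sqrt(-72 + 83) = sqrt(11) ≈ 3.3166)
G(D) = sqrt(11)/D
-1128 - G(60) = -1128 - sqrt(11)/60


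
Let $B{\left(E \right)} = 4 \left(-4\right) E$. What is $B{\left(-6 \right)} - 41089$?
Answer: $-40993$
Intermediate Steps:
$B{\left(E \right)} = - 16 E$
$B{\left(-6 \right)} - 41089 = \left(-16\right) \left(-6\right) - 41089 = 96 - 41089 = -40993$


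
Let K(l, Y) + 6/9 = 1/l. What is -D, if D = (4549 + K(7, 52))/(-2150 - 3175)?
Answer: 95518/111825 ≈ 0.85417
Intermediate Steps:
K(l, Y) = -2/3 + 1/l
D = -95518/111825 (D = (4549 + (-2/3 + 1/7))/(-2150 - 3175) = (4549 + (-2/3 + 1/7))/(-5325) = (4549 - 11/21)*(-1/5325) = (95518/21)*(-1/5325) = -95518/111825 ≈ -0.85417)
-D = -1*(-95518/111825) = 95518/111825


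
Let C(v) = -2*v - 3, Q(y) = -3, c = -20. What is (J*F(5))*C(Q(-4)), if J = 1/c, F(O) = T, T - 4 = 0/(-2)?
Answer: -⅗ ≈ -0.60000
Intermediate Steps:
C(v) = -3 - 2*v
T = 4 (T = 4 + 0/(-2) = 4 + 0*(-½) = 4 + 0 = 4)
F(O) = 4
J = -1/20 (J = 1/(-20) = -1/20 ≈ -0.050000)
(J*F(5))*C(Q(-4)) = (-1/20*4)*(-3 - 2*(-3)) = -(-3 + 6)/5 = -⅕*3 = -⅗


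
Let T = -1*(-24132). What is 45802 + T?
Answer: 69934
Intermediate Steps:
T = 24132
45802 + T = 45802 + 24132 = 69934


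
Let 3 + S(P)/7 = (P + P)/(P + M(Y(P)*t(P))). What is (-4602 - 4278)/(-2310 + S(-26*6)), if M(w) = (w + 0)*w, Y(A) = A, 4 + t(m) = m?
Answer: 35463159120/9309079283 ≈ 3.8095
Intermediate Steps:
t(m) = -4 + m
M(w) = w**2 (M(w) = w*w = w**2)
S(P) = -21 + 14*P/(P + P**2*(-4 + P)**2) (S(P) = -21 + 7*((P + P)/(P + (P*(-4 + P))**2)) = -21 + 7*((2*P)/(P + P**2*(-4 + P)**2)) = -21 + 7*(2*P/(P + P**2*(-4 + P)**2)) = -21 + 14*P/(P + P**2*(-4 + P)**2))
(-4602 - 4278)/(-2310 + S(-26*6)) = (-4602 - 4278)/(-2310 + 7*(-1 - 3*(-26*6)*(-4 - 26*6)**2)/(1 + (-26*6)*(-4 - 26*6)**2)) = -8880/(-2310 + 7*(-1 - 3*(-156)*(-4 - 156)**2)/(1 - 156*(-4 - 156)**2)) = -8880/(-2310 + 7*(-1 - 3*(-156)*(-160)**2)/(1 - 156*(-160)**2)) = -8880/(-2310 + 7*(-1 - 3*(-156)*25600)/(1 - 156*25600)) = -8880/(-2310 + 7*(-1 + 11980800)/(1 - 3993600)) = -8880/(-2310 + 7*11980799/(-3993599)) = -8880/(-2310 + 7*(-1/3993599)*11980799) = -8880/(-2310 - 83865593/3993599) = -8880/(-9309079283/3993599) = -8880*(-3993599/9309079283) = 35463159120/9309079283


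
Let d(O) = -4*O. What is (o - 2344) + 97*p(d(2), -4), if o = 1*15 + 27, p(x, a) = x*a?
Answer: 802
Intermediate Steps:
p(x, a) = a*x
o = 42 (o = 15 + 27 = 42)
(o - 2344) + 97*p(d(2), -4) = (42 - 2344) + 97*(-(-16)*2) = -2302 + 97*(-4*(-8)) = -2302 + 97*32 = -2302 + 3104 = 802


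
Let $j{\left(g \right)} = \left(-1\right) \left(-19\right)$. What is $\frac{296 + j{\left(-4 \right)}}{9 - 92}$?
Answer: $- \frac{315}{83} \approx -3.7952$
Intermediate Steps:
$j{\left(g \right)} = 19$
$\frac{296 + j{\left(-4 \right)}}{9 - 92} = \frac{296 + 19}{9 - 92} = \frac{315}{-83} = 315 \left(- \frac{1}{83}\right) = - \frac{315}{83}$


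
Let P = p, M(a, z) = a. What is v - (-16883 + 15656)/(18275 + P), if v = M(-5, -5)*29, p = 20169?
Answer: -5573153/38444 ≈ -144.97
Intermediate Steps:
P = 20169
v = -145 (v = -5*29 = -145)
v - (-16883 + 15656)/(18275 + P) = -145 - (-16883 + 15656)/(18275 + 20169) = -145 - (-1227)/38444 = -145 - 1*(-1227/38444) = -145 + 1227/38444 = -5573153/38444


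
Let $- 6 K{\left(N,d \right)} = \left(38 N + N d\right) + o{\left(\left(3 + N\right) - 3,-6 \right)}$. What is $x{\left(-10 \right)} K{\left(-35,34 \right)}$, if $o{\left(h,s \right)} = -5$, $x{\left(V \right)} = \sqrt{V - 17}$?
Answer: $\frac{2525 i \sqrt{3}}{2} \approx 2186.7 i$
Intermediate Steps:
$x{\left(V \right)} = \sqrt{-17 + V}$
$K{\left(N,d \right)} = \frac{5}{6} - \frac{19 N}{3} - \frac{N d}{6}$ ($K{\left(N,d \right)} = - \frac{\left(38 N + N d\right) - 5}{6} = - \frac{-5 + 38 N + N d}{6} = \frac{5}{6} - \frac{19 N}{3} - \frac{N d}{6}$)
$x{\left(-10 \right)} K{\left(-35,34 \right)} = \sqrt{-17 - 10} \left(\frac{5}{6} - - \frac{665}{3} - \left(- \frac{35}{6}\right) 34\right) = \sqrt{-27} \left(\frac{5}{6} + \frac{665}{3} + \frac{595}{3}\right) = 3 i \sqrt{3} \cdot \frac{2525}{6} = \frac{2525 i \sqrt{3}}{2}$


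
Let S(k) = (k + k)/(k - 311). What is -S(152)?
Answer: 304/159 ≈ 1.9119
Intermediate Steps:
S(k) = 2*k/(-311 + k) (S(k) = (2*k)/(-311 + k) = 2*k/(-311 + k))
-S(152) = -2*152/(-311 + 152) = -2*152/(-159) = -2*152*(-1)/159 = -1*(-304/159) = 304/159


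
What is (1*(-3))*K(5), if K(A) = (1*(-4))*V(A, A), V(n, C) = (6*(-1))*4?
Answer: -288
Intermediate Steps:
V(n, C) = -24 (V(n, C) = -6*4 = -24)
K(A) = 96 (K(A) = (1*(-4))*(-24) = -4*(-24) = 96)
(1*(-3))*K(5) = (1*(-3))*96 = -3*96 = -288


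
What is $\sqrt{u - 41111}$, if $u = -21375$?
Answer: $i \sqrt{62486} \approx 249.97 i$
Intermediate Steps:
$\sqrt{u - 41111} = \sqrt{-21375 - 41111} = \sqrt{-62486} = i \sqrt{62486}$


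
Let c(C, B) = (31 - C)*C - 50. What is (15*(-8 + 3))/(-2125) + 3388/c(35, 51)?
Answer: -28741/1615 ≈ -17.796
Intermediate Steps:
c(C, B) = -50 + C*(31 - C) (c(C, B) = C*(31 - C) - 50 = -50 + C*(31 - C))
(15*(-8 + 3))/(-2125) + 3388/c(35, 51) = (15*(-8 + 3))/(-2125) + 3388/(-50 - 1*35² + 31*35) = (15*(-5))*(-1/2125) + 3388/(-50 - 1*1225 + 1085) = -75*(-1/2125) + 3388/(-50 - 1225 + 1085) = 3/85 + 3388/(-190) = 3/85 + 3388*(-1/190) = 3/85 - 1694/95 = -28741/1615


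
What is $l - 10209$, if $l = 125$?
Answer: $-10084$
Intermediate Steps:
$l - 10209 = 125 - 10209 = -10084$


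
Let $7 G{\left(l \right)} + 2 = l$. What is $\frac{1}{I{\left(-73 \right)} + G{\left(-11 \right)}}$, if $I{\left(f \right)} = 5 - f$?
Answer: $\frac{7}{533} \approx 0.013133$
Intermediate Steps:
$G{\left(l \right)} = - \frac{2}{7} + \frac{l}{7}$
$\frac{1}{I{\left(-73 \right)} + G{\left(-11 \right)}} = \frac{1}{\left(5 - -73\right) + \left(- \frac{2}{7} + \frac{1}{7} \left(-11\right)\right)} = \frac{1}{\left(5 + 73\right) - \frac{13}{7}} = \frac{1}{78 - \frac{13}{7}} = \frac{1}{\frac{533}{7}} = \frac{7}{533}$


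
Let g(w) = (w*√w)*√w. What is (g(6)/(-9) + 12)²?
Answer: 64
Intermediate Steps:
g(w) = w² (g(w) = w^(3/2)*√w = w²)
(g(6)/(-9) + 12)² = (6²/(-9) + 12)² = (36*(-⅑) + 12)² = (-4 + 12)² = 8² = 64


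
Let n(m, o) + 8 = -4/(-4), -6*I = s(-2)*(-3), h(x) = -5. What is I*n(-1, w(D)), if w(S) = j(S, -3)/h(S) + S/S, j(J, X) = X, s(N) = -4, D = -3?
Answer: 14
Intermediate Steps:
I = -2 (I = -(-2)*(-3)/3 = -⅙*12 = -2)
w(S) = 8/5 (w(S) = -3/(-5) + S/S = -3*(-⅕) + 1 = ⅗ + 1 = 8/5)
n(m, o) = -7 (n(m, o) = -8 - 4/(-4) = -8 - 4*(-¼) = -8 + 1 = -7)
I*n(-1, w(D)) = -2*(-7) = 14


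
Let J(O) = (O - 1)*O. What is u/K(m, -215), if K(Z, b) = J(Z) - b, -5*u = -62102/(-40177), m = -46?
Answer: -62102/477503645 ≈ -0.00013006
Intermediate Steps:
J(O) = O*(-1 + O) (J(O) = (-1 + O)*O = O*(-1 + O))
u = -62102/200885 (u = -(-62102)/(5*(-40177)) = -(-62102)*(-1)/(5*40177) = -⅕*62102/40177 = -62102/200885 ≈ -0.30914)
K(Z, b) = -b + Z*(-1 + Z) (K(Z, b) = Z*(-1 + Z) - b = -b + Z*(-1 + Z))
u/K(m, -215) = -62102/(200885*(-1*(-215) - 46*(-1 - 46))) = -62102/(200885*(215 - 46*(-47))) = -62102/(200885*(215 + 2162)) = -62102/200885/2377 = -62102/200885*1/2377 = -62102/477503645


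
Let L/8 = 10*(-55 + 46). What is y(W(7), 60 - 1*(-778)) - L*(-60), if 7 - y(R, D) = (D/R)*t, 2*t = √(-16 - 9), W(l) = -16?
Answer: -43193 + 2095*I/16 ≈ -43193.0 + 130.94*I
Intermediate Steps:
t = 5*I/2 (t = √(-16 - 9)/2 = √(-25)/2 = (5*I)/2 = 5*I/2 ≈ 2.5*I)
y(R, D) = 7 - 5*I*D/(2*R) (y(R, D) = 7 - D/R*5*I/2 = 7 - 5*I*D/(2*R))
L = -720 (L = 8*(10*(-55 + 46)) = 8*(10*(-9)) = 8*(-90) = -720)
y(W(7), 60 - 1*(-778)) - L*(-60) = (7 - 5/2*I*(60 - 1*(-778))/(-16)) - (-720)*(-60) = (7 - 5/2*I*(60 + 778)*(-1/16)) - 1*43200 = (7 - 5/2*I*838*(-1/16)) - 43200 = (7 + 2095*I/16) - 43200 = -43193 + 2095*I/16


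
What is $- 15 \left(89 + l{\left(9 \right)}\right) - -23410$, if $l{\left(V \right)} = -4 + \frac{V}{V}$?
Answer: $22120$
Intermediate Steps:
$l{\left(V \right)} = -3$ ($l{\left(V \right)} = -4 + 1 = -3$)
$- 15 \left(89 + l{\left(9 \right)}\right) - -23410 = - 15 \left(89 - 3\right) - -23410 = \left(-15\right) 86 + 23410 = -1290 + 23410 = 22120$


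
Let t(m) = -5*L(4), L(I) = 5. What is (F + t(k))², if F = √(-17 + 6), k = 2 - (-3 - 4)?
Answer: (25 - I*√11)² ≈ 614.0 - 165.83*I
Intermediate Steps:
k = 9 (k = 2 - 1*(-7) = 2 + 7 = 9)
t(m) = -25 (t(m) = -5*5 = -25)
F = I*√11 (F = √(-11) = I*√11 ≈ 3.3166*I)
(F + t(k))² = (I*√11 - 25)² = (-25 + I*√11)²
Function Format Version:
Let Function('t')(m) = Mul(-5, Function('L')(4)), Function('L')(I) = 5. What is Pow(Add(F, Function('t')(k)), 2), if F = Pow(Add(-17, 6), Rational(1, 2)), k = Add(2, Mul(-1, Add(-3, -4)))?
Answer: Pow(Add(25, Mul(-1, I, Pow(11, Rational(1, 2)))), 2) ≈ Add(614.00, Mul(-165.83, I))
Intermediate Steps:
k = 9 (k = Add(2, Mul(-1, -7)) = Add(2, 7) = 9)
Function('t')(m) = -25 (Function('t')(m) = Mul(-5, 5) = -25)
F = Mul(I, Pow(11, Rational(1, 2))) (F = Pow(-11, Rational(1, 2)) = Mul(I, Pow(11, Rational(1, 2))) ≈ Mul(3.3166, I))
Pow(Add(F, Function('t')(k)), 2) = Pow(Add(Mul(I, Pow(11, Rational(1, 2))), -25), 2) = Pow(Add(-25, Mul(I, Pow(11, Rational(1, 2)))), 2)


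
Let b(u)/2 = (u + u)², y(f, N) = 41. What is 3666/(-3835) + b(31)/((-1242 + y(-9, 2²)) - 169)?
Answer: -53086/8083 ≈ -6.5676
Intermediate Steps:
b(u) = 8*u² (b(u) = 2*(u + u)² = 2*(2*u)² = 2*(4*u²) = 8*u²)
3666/(-3835) + b(31)/((-1242 + y(-9, 2²)) - 169) = 3666/(-3835) + (8*31²)/((-1242 + 41) - 169) = 3666*(-1/3835) + (8*961)/(-1201 - 169) = -282/295 + 7688/(-1370) = -282/295 + 7688*(-1/1370) = -282/295 - 3844/685 = -53086/8083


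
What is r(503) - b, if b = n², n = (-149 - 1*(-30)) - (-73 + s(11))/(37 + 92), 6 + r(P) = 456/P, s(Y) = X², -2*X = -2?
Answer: -13051877585/930047 ≈ -14034.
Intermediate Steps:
X = 1 (X = -½*(-2) = 1)
s(Y) = 1 (s(Y) = 1² = 1)
r(P) = -6 + 456/P
n = -5093/43 (n = (-149 - 1*(-30)) - (-73 + 1)/(37 + 92) = (-149 + 30) - (-72)/129 = -119 - (-72)/129 = -119 - 1*(-24/43) = -119 + 24/43 = -5093/43 ≈ -118.44)
b = 25938649/1849 (b = (-5093/43)² = 25938649/1849 ≈ 14028.)
r(503) - b = (-6 + 456/503) - 1*25938649/1849 = (-6 + 456*(1/503)) - 25938649/1849 = (-6 + 456/503) - 25938649/1849 = -2562/503 - 25938649/1849 = -13051877585/930047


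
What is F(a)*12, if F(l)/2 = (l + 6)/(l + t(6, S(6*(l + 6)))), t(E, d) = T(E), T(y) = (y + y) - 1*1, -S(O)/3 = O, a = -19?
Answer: 39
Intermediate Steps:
S(O) = -3*O
T(y) = -1 + 2*y (T(y) = 2*y - 1 = -1 + 2*y)
t(E, d) = -1 + 2*E
F(l) = 2*(6 + l)/(11 + l) (F(l) = 2*((l + 6)/(l + (-1 + 2*6))) = 2*((6 + l)/(l + (-1 + 12))) = 2*((6 + l)/(l + 11)) = 2*((6 + l)/(11 + l)) = 2*(6 + l)/(11 + l))
F(a)*12 = (2*(6 - 19)/(11 - 19))*12 = (2*(-13)/(-8))*12 = (2*(-⅛)*(-13))*12 = (13/4)*12 = 39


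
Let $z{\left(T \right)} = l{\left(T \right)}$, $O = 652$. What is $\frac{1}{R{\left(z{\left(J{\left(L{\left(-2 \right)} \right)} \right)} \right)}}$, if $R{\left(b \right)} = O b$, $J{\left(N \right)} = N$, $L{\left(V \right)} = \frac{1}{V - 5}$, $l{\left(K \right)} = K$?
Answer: $- \frac{7}{652} \approx -0.010736$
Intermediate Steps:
$L{\left(V \right)} = \frac{1}{-5 + V}$
$z{\left(T \right)} = T$
$R{\left(b \right)} = 652 b$
$\frac{1}{R{\left(z{\left(J{\left(L{\left(-2 \right)} \right)} \right)} \right)}} = \frac{1}{652 \frac{1}{-5 - 2}} = \frac{1}{652 \frac{1}{-7}} = \frac{1}{652 \left(- \frac{1}{7}\right)} = \frac{1}{- \frac{652}{7}} = - \frac{7}{652}$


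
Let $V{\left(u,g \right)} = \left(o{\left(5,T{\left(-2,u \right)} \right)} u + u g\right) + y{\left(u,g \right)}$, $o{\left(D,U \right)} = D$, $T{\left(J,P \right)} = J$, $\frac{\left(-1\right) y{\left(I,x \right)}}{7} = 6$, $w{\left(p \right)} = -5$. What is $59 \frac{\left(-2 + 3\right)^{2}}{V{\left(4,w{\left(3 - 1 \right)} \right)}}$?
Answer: $- \frac{59}{42} \approx -1.4048$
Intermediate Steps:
$y{\left(I,x \right)} = -42$ ($y{\left(I,x \right)} = \left(-7\right) 6 = -42$)
$V{\left(u,g \right)} = -42 + 5 u + g u$ ($V{\left(u,g \right)} = \left(5 u + u g\right) - 42 = \left(5 u + g u\right) - 42 = -42 + 5 u + g u$)
$59 \frac{\left(-2 + 3\right)^{2}}{V{\left(4,w{\left(3 - 1 \right)} \right)}} = 59 \frac{\left(-2 + 3\right)^{2}}{-42 + 5 \cdot 4 - 20} = 59 \frac{1^{2}}{-42 + 20 - 20} = 59 \cdot 1 \frac{1}{-42} = 59 \cdot 1 \left(- \frac{1}{42}\right) = 59 \left(- \frac{1}{42}\right) = - \frac{59}{42}$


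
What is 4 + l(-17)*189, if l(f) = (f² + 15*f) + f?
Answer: 3217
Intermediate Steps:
l(f) = f² + 16*f
4 + l(-17)*189 = 4 - 17*(16 - 17)*189 = 4 - 17*(-1)*189 = 4 + 17*189 = 4 + 3213 = 3217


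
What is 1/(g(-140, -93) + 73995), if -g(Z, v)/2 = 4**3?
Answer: 1/73867 ≈ 1.3538e-5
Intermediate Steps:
g(Z, v) = -128 (g(Z, v) = -2*4**3 = -2*64 = -128)
1/(g(-140, -93) + 73995) = 1/(-128 + 73995) = 1/73867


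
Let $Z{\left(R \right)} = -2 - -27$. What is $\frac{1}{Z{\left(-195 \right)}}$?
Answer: $\frac{1}{25} \approx 0.04$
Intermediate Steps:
$Z{\left(R \right)} = 25$ ($Z{\left(R \right)} = -2 + 27 = 25$)
$\frac{1}{Z{\left(-195 \right)}} = \frac{1}{25}$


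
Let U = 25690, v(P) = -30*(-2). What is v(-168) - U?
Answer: -25630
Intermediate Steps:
v(P) = 60
v(-168) - U = 60 - 1*25690 = 60 - 25690 = -25630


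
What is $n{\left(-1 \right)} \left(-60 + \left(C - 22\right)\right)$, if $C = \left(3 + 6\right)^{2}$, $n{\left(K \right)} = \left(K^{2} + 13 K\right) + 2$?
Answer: $10$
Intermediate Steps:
$n{\left(K \right)} = 2 + K^{2} + 13 K$
$C = 81$ ($C = 9^{2} = 81$)
$n{\left(-1 \right)} \left(-60 + \left(C - 22\right)\right) = \left(2 + \left(-1\right)^{2} + 13 \left(-1\right)\right) \left(-60 + \left(81 - 22\right)\right) = \left(2 + 1 - 13\right) \left(-60 + 59\right) = \left(-10\right) \left(-1\right) = 10$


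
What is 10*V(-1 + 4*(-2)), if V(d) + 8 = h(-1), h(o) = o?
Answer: -90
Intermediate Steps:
V(d) = -9 (V(d) = -8 - 1 = -9)
10*V(-1 + 4*(-2)) = 10*(-9) = -90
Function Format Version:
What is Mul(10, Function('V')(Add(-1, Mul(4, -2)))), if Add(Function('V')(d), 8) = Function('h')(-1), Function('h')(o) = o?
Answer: -90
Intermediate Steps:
Function('V')(d) = -9 (Function('V')(d) = Add(-8, -1) = -9)
Mul(10, Function('V')(Add(-1, Mul(4, -2)))) = Mul(10, -9) = -90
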